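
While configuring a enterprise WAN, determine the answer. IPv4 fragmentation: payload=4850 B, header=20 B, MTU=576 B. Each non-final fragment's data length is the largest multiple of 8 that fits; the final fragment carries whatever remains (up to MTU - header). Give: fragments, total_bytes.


Max data per non-final fragment = floor((MTU - header)/8)*8 = floor((576 - 20)/8)*8 = floor(556/8)*8 = 552 B
Final fragment needs no 8-byte alignment: it can carry up to MTU - header = 556 B
Non-final fragments needed = ceil((payload - 556) / 552) = ceil(4294/552) = ceil(7.7790) = 8
Number of fragments = 8 + 1 = 9
Fragment sizes (data): 8 * 552 B + 434 B (last, 434 <= 556 OK)
Total bytes sent = payload + n_frags * header = 4850 + 9*20 = 4850 + 180 = 5030 B

9, 5030


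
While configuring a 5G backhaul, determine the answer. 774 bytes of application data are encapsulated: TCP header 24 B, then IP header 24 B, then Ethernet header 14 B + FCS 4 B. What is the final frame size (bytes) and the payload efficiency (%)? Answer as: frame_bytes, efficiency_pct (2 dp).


TCP segment = 774 + 24 = 798 B
IP packet = 798 + 24 = 822 B
Ethernet frame = 822 + 14 + 4 = 840 B
Efficiency = app / frame = 774 / 840 = 0.921429 = 92.1429% -> 92.14% (2 dp)

840, 92.14


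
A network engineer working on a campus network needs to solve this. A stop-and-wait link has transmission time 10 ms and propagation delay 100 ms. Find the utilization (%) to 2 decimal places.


Given: Ttrans = 10 ms, Tprop = 100 ms
RTT = 2 * Tprop = 2 * 100 = 200 ms
U = Ttrans / (Ttrans + RTT)
U = 10 / (10 + 200)
U = 10 / 210 = 0.047619
U% = 4.76%

4.76


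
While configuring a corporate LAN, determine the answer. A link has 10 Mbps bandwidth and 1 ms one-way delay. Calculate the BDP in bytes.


Given: bandwidth = 10 Mbps, delay = 1 ms
BDP in bits = 10 * 10^6 * 1 / 1000
BDP in bits = 10000
BDP in bytes = 10000 / 8 = 1250

1250


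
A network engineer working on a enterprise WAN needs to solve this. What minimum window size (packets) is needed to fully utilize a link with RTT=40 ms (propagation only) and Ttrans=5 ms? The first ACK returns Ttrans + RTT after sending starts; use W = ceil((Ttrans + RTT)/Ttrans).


Given: Ttrans = 5 ms, RTT = 40 ms (= 2 * Tprop, Tprop = 20 ms)
Time until first ACK returns = Ttrans + RTT = 5 + 40 = 45 ms
Need W * Ttrans >= Ttrans + RTT  ->  W >= (Ttrans + RTT) / Ttrans
(Ttrans + RTT) / Ttrans = 45 / 5 = 9
W_min = ceil(9) = 9

9


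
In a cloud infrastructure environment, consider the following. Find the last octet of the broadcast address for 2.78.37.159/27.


Given: IP = 2.78.37.159, prefix = /27
Host bits = 32 - 27 = 5
Network last octet = 159 AND mask = 128
Host part size = 2^5 - 1 = 31
Broadcast last octet = 128 OR 31 = 159

159


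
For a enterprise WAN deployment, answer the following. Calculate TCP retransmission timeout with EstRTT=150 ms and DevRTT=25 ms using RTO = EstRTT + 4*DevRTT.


Given: EstRTT = 150 ms, DevRTT = 25 ms
Timeout = EstRTT + 4 * DevRTT
4 * DevRTT = 4 * 25 = 100
Timeout = 150 + 100 = 250 ms

250


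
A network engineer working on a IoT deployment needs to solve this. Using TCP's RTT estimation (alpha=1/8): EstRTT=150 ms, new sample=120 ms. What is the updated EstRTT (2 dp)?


Given: EstRTT = 150 ms, SampleRTT = 120 ms, alpha = 1/8
New EstRTT = (1 - alpha) * EstRTT + alpha * SampleRTT
(7/8) * 150 = 131.25
(1/8) * 120 = 15
New EstRTT = 131.25 + 15 = 146.25 ms -> 146.25 ms (2 dp)

146.25


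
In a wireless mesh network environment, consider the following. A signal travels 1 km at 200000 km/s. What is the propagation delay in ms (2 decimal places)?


Given: distance = 1 km, speed = 200000 km/s
Delay = distance / speed = 1 / 200000 seconds
Delay in ms = 1 * 1000 / 200000
Delay = 0.0050 ms
Rounded to 2 dp = 0.01 ms

0.01


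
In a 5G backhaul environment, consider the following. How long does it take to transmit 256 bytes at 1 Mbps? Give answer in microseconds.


Given: packet = 256 bytes, bandwidth = 1 Mbps
Packet in bits = 256 * 8 = 2048 bits
Bandwidth = 1 * 10^6 = 1000000 bps
Time = 2048 / 1000000 seconds
Time in us = 2048 * 10^6 / 1000000 = 2048

2048


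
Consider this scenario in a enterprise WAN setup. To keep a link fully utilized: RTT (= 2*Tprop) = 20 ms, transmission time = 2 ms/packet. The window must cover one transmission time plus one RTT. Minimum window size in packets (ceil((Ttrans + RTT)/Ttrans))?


Given: Ttrans = 2 ms, RTT = 20 ms (= 2 * Tprop, Tprop = 10 ms)
Time until first ACK returns = Ttrans + RTT = 2 + 20 = 22 ms
Need W * Ttrans >= Ttrans + RTT  ->  W >= (Ttrans + RTT) / Ttrans
(Ttrans + RTT) / Ttrans = 22 / 2 = 11
W_min = ceil(11) = 11

11


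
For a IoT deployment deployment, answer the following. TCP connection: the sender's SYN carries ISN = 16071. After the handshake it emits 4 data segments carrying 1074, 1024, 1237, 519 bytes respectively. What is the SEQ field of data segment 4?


The SYN occupies sequence number ISN = 16071, so the first data byte is ISN + 1 = 16072.
SEQ of data segment i = (ISN + 1) + sum of payload sizes of segments 1..i-1.
Segment 1: SEQ = 16072, payload = 1074 bytes
Segment 2: SEQ = 17146, payload = 1024 bytes
Segment 3: SEQ = 18170, payload = 1237 bytes
Segment 4: SEQ = 19407, payload = 519 bytes
SEQ of segment 4 = 16072 + 1074 + 1024 + 1237 = 19407

19407


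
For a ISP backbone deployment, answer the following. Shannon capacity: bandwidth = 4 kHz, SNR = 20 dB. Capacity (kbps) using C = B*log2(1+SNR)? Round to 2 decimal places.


Given: B = 4 kHz, SNR = 20 dB
SNR linear = 10^(20/10) = 100
1 + SNR = 101
log2(101) = 6.6582114828
C = 4 * 1000 * 6.6582114828 = 26632.8459 bps
C = 26.632846 kbps -> 26.63 kbps (2 dp)

26.63


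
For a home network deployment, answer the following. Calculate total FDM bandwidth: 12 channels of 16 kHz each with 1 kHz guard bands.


Given: 12 channels, 16 kHz each, guard = 1 kHz
Channel bandwidth = 12 * 16 = 192 kHz
Guard bands = 11 gaps * 1 kHz = 11 kHz
Total = 192 + 11 = 203 kHz

203


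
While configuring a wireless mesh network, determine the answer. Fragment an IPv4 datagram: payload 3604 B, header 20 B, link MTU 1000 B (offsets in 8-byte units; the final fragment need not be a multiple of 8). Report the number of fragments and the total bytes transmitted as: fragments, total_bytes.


Max data per non-final fragment = floor((MTU - header)/8)*8 = floor((1000 - 20)/8)*8 = floor(980/8)*8 = 976 B
Final fragment needs no 8-byte alignment: it can carry up to MTU - header = 980 B
Non-final fragments needed = ceil((payload - 980) / 976) = ceil(2624/976) = ceil(2.6885) = 3
Number of fragments = 3 + 1 = 4
Fragment sizes (data): 3 * 976 B + 676 B (last, 676 <= 980 OK)
Total bytes sent = payload + n_frags * header = 3604 + 4*20 = 3604 + 80 = 3684 B

4, 3684


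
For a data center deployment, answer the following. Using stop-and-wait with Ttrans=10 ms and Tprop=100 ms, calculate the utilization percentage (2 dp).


Given: Ttrans = 10 ms, Tprop = 100 ms
RTT = 2 * Tprop = 2 * 100 = 200 ms
U = Ttrans / (Ttrans + RTT)
U = 10 / (10 + 200)
U = 10 / 210 = 0.047619
U% = 4.76%

4.76


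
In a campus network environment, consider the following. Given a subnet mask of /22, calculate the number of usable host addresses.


Given: subnet mask /22
Host bits = 32 - 22 = 10
Total addresses = 2^10 = 1024
Usable hosts = 1024 - 2 (network + broadcast) = 1022

1022


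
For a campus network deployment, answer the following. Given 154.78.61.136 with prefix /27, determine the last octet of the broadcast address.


Given: IP = 154.78.61.136, prefix = /27
Host bits = 32 - 27 = 5
Network last octet = 136 AND mask = 128
Host part size = 2^5 - 1 = 31
Broadcast last octet = 128 OR 31 = 159

159


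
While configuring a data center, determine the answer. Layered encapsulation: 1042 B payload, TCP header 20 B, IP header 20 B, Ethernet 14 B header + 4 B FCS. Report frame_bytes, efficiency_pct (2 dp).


TCP segment = 1042 + 20 = 1062 B
IP packet = 1062 + 20 = 1082 B
Ethernet frame = 1082 + 14 + 4 = 1100 B
Efficiency = app / frame = 1042 / 1100 = 0.947273 = 94.7273% -> 94.73% (2 dp)

1100, 94.73


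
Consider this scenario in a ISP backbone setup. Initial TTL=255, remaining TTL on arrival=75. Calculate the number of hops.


Given: initial TTL = 255, received TTL = 75
Hops = initial TTL - received TTL
Hops = 255 - 75 = 180

180


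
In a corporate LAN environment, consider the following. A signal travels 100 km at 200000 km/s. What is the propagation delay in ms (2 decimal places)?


Given: distance = 100 km, speed = 200000 km/s
Delay = distance / speed = 100 / 200000 seconds
Delay in ms = 100 * 1000 / 200000
Delay = 0.5000 ms
Rounded to 2 dp = 0.50 ms

0.50


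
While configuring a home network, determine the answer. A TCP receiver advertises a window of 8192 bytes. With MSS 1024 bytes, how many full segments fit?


Given: RWND = 8192 bytes, MSS = 1024 bytes
Full segments = floor(RWND / MSS)
Full segments = floor(8192 / 1024)
Full segments = floor(8.0) = 8

8


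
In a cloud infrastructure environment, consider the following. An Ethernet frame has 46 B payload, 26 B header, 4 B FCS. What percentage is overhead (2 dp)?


Given: payload = 46 B, header = 26 B, trailer = 4 B
Overhead bytes = header + trailer = 26 + 4 = 30
Total frame = payload + overhead = 46 + 30 = 76
Overhead % = 30 / 76 * 100 = 39.4737% -> 39.47% (2 dp)

39.47


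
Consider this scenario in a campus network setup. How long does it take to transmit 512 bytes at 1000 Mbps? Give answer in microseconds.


Given: packet = 512 bytes, bandwidth = 1000 Mbps
Packet in bits = 512 * 8 = 4096 bits
Bandwidth = 1000 * 10^6 = 1000000000 bps
Time = 4096 / 1000000000 seconds
Time in us = 4096 * 10^6 / 1000000000 = 4.096

4.096


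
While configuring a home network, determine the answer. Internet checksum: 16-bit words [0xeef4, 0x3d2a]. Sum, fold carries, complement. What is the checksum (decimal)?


Given words: [0xeef4, 0x3d2a]
Step 1: Sum all words
Raw sum = 61172 + 15658 = 76830
Step 2: Fold carry: (11294 + 1) = 11295
One's complement = ~11295 & 0xFFFF = 54240

54240


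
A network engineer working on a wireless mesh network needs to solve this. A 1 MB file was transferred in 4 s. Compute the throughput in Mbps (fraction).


Given: file = 1 MB, time = 4 s
File in Mb = 1 * 8 = 8 Mb
Throughput = 8 / 4 Mbps
Throughput = 2 Mbps

2


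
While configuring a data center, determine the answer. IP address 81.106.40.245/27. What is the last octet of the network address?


Given: IP = 81.106.40.245, prefix = /27
Subnet mask = 255.255.255.224
Last octet of IP: 245
Last octet of mask: 224
Network last octet = 245 AND 224 = 224

224


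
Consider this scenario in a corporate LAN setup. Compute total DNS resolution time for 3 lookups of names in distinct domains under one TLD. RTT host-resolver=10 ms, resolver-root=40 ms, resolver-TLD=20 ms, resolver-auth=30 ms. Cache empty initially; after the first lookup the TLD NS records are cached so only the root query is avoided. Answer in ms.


Lookup 1 (cold cache): local + root + TLD + auth = 10 + 40 + 20 + 30 = 100 ms
Lookups 2..3 (TLD NS cached -> skip root; new domain -> still ask TLD and auth): local + TLD + auth = 10 + 20 + 30 = 60 ms each
Remaining 2 lookups: 2 * 60 = 120 ms
Total = 100 + 120 = 220 ms

220


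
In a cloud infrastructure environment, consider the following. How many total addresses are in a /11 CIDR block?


Given: CIDR prefix /11
Host bits = 32 - 11 = 21
Total addresses = 2^21 = 2097152

2097152


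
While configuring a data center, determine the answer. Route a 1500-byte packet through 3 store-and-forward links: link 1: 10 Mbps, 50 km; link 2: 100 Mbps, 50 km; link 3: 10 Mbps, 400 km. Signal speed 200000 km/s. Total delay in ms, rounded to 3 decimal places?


Packet = 1500 bytes = 12000 bits. Store-and-forward: sum (t_trans + t_prop) per link.
Link 1: t_trans = 12000/(10*10^6) s = 1.2000 ms; t_prop = 50/200000 s = 0.2500 ms; subtotal = 1.4500 ms
Link 2: t_trans = 12000/(100*10^6) s = 0.1200 ms; t_prop = 50/200000 s = 0.2500 ms; subtotal = 0.3700 ms
Link 3: t_trans = 12000/(10*10^6) s = 1.2000 ms; t_prop = 400/200000 s = 2.0000 ms; subtotal = 3.2000 ms
End-to-end = 1.4500 + 0.3700 + 3.2000 = 5.0200 ms -> 5.020 ms (3 dp)

5.020


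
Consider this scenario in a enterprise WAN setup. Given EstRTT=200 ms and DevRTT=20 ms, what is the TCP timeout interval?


Given: EstRTT = 200 ms, DevRTT = 20 ms
Timeout = EstRTT + 4 * DevRTT
4 * DevRTT = 4 * 20 = 80
Timeout = 200 + 80 = 280 ms

280


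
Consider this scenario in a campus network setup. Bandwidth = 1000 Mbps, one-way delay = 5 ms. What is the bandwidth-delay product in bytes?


Given: bandwidth = 1000 Mbps, delay = 5 ms
BDP in bits = 1000 * 10^6 * 5 / 1000
BDP in bits = 5000000
BDP in bytes = 5000000 / 8 = 625000

625000


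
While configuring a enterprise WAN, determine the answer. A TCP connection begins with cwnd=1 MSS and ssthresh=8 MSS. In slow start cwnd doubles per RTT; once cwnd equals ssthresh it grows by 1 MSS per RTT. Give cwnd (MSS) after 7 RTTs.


RTT 0: cwnd = 1 MSS (initial)
RTT 1: cwnd = 2 MSS (slow start, doubled)
RTT 2: cwnd = 4 MSS (slow start, doubled)
RTT 3: cwnd = 8 MSS (slow start, doubled)
RTT 4: cwnd = 9 MSS (congestion avoidance, +1)
RTT 5: cwnd = 10 MSS (congestion avoidance, +1)
RTT 6: cwnd = 11 MSS (congestion avoidance, +1)
RTT 7: cwnd = 12 MSS (congestion avoidance, +1)

12


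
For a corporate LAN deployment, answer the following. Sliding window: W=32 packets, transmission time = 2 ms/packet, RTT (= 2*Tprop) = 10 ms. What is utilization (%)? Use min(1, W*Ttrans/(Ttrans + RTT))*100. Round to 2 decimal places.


Given: W = 32, Ttrans = 2 ms, RTT = 10 ms (= 2 * Tprop, Tprop = 5 ms)
Cycle time = Ttrans + RTT = 2 + 10 = 12 ms (first packet sent until its ACK returns)
W * Ttrans = 32 * 2 = 64 ms of sending per cycle
W * Ttrans / (Ttrans + RTT) = 64 / 12 = 5.333333
U = min(1, 5.333333) = 1.000000
U% = 100.00%

100.00


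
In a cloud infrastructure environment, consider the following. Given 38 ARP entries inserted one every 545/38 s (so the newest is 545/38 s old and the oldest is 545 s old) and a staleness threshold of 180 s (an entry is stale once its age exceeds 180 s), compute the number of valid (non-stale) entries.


Ages are k * 545/38 s for k = 1..38 (spacing = 14.3421 s).
Entry k is valid iff k * 545/38 <= 180 iff k <= 38 * 180 / 545 = 12.5505
n_valid = floor(12.5505) = 12
(n_stale = 38 - 12 = 26)

12


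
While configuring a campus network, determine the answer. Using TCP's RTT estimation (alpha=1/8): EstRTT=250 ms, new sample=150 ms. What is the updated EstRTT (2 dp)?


Given: EstRTT = 250 ms, SampleRTT = 150 ms, alpha = 1/8
New EstRTT = (1 - alpha) * EstRTT + alpha * SampleRTT
(7/8) * 250 = 218.75
(1/8) * 150 = 18.75
New EstRTT = 218.75 + 18.75 = 237.5 ms -> 237.50 ms (2 dp)

237.50


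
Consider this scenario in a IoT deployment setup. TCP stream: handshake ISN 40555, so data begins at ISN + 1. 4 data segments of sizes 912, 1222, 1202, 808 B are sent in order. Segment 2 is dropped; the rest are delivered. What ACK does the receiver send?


SYN uses sequence number 40555; first data byte = ISN + 1 = 40556.
Segment 1: SEQ = 40556, len = 912 B, covers [40556, 41467]
Segment 2: SEQ = 41468, len = 1222 B, covers [41468, 42689] [LOST]
Segment 3: SEQ = 42690, len = 1202 B, covers [42690, 43891]
Segment 4: SEQ = 43892, len = 808 B, covers [43892, 44699]
In-order data received: bytes [40556, 41467] (segments 1..1).
Segment 2 missing -> gap begins at byte 41468; later segments buffered out of order.
Cumulative ACK = next expected in-order byte = 40556 + 912 = 41468

41468


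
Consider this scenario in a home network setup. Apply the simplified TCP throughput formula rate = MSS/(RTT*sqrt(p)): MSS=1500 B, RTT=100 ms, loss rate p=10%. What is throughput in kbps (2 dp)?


Given: MSS = 1500 bytes, RTT = 100 ms, loss = 10%
RTT in seconds = 100 / 1000 = 0.1
Loss rate = 10% = 0.1
sqrt(loss) = sqrt(0.1) = 0.316227766017
Throughput (bytes/s) = 1500 / (0.1 * 0.316227766017) = 47434.1649
Throughput (kbps) = 47434.1649 * 8 / 1000 = 379.473319 -> 379.47 kbps (2 dp)

379.47


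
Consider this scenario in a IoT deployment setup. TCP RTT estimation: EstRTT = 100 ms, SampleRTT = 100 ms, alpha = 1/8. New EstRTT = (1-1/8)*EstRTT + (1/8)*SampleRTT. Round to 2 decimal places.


Given: EstRTT = 100 ms, SampleRTT = 100 ms, alpha = 1/8
New EstRTT = (1 - alpha) * EstRTT + alpha * SampleRTT
(7/8) * 100 = 87.5
(1/8) * 100 = 12.5
New EstRTT = 87.5 + 12.5 = 100 ms -> 100.00 ms (2 dp)

100.00


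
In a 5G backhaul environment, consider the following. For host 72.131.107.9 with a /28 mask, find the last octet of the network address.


Given: IP = 72.131.107.9, prefix = /28
Subnet mask = 255.255.255.240
Last octet of IP: 9
Last octet of mask: 240
Network last octet = 9 AND 240 = 0

0


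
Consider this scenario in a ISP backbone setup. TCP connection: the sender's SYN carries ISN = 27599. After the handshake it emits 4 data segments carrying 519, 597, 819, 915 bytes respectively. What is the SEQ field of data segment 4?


The SYN occupies sequence number ISN = 27599, so the first data byte is ISN + 1 = 27600.
SEQ of data segment i = (ISN + 1) + sum of payload sizes of segments 1..i-1.
Segment 1: SEQ = 27600, payload = 519 bytes
Segment 2: SEQ = 28119, payload = 597 bytes
Segment 3: SEQ = 28716, payload = 819 bytes
Segment 4: SEQ = 29535, payload = 915 bytes
SEQ of segment 4 = 27600 + 519 + 597 + 819 = 29535

29535


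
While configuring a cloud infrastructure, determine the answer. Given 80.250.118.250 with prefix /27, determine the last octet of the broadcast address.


Given: IP = 80.250.118.250, prefix = /27
Host bits = 32 - 27 = 5
Network last octet = 250 AND mask = 224
Host part size = 2^5 - 1 = 31
Broadcast last octet = 224 OR 31 = 255

255


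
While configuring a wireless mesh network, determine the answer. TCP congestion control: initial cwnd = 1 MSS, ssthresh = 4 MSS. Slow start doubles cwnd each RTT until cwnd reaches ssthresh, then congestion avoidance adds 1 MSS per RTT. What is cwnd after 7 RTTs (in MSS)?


RTT 0: cwnd = 1 MSS (initial)
RTT 1: cwnd = 2 MSS (slow start, doubled)
RTT 2: cwnd = 4 MSS (slow start, doubled)
RTT 3: cwnd = 5 MSS (congestion avoidance, +1)
RTT 4: cwnd = 6 MSS (congestion avoidance, +1)
RTT 5: cwnd = 7 MSS (congestion avoidance, +1)
RTT 6: cwnd = 8 MSS (congestion avoidance, +1)
RTT 7: cwnd = 9 MSS (congestion avoidance, +1)

9


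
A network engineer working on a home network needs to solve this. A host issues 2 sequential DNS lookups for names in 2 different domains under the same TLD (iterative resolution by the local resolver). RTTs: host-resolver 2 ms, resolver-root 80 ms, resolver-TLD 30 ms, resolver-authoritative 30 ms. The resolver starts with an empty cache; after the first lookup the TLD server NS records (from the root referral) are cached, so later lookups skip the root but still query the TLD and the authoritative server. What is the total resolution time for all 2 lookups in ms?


Lookup 1 (cold cache): local + root + TLD + auth = 2 + 80 + 30 + 30 = 142 ms
Lookups 2..2 (TLD NS cached -> skip root; new domain -> still ask TLD and auth): local + TLD + auth = 2 + 30 + 30 = 62 ms each
Remaining 1 lookups: 1 * 62 = 62 ms
Total = 142 + 62 = 204 ms

204


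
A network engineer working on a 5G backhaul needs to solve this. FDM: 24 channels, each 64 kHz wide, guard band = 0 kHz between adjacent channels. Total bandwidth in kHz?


Given: 24 channels, 64 kHz each, guard = 0 kHz
Channel bandwidth = 24 * 64 = 1536 kHz
Guard bands = 23 gaps * 0 kHz = 0 kHz
Total = 1536 + 0 = 1536 kHz

1536


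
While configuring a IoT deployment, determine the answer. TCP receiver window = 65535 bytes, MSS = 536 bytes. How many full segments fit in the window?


Given: RWND = 65535 bytes, MSS = 536 bytes
Full segments = floor(RWND / MSS)
Full segments = floor(65535 / 536)
Full segments = floor(122.2668) = 122

122


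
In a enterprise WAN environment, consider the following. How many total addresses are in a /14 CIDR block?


Given: CIDR prefix /14
Host bits = 32 - 14 = 18
Total addresses = 2^18 = 262144

262144


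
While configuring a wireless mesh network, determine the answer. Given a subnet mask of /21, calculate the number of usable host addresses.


Given: subnet mask /21
Host bits = 32 - 21 = 11
Total addresses = 2^11 = 2048
Usable hosts = 2048 - 2 (network + broadcast) = 2046

2046


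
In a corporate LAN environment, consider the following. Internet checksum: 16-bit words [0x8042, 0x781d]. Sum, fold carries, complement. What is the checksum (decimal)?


Given words: [0x8042, 0x781d]
Step 1: Sum all words
Raw sum = 32834 + 30749 = 63583
One's complement = ~63583 & 0xFFFF = 1952

1952


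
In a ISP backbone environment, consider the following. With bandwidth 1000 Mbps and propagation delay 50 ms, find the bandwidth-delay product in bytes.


Given: bandwidth = 1000 Mbps, delay = 50 ms
BDP in bits = 1000 * 10^6 * 50 / 1000
BDP in bits = 50000000
BDP in bytes = 50000000 / 8 = 6250000

6250000


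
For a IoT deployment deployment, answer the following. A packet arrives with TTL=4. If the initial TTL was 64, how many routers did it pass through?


Given: initial TTL = 64, received TTL = 4
Hops = initial TTL - received TTL
Hops = 64 - 4 = 60

60


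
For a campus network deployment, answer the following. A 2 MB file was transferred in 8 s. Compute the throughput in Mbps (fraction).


Given: file = 2 MB, time = 8 s
File in Mb = 2 * 8 = 16 Mb
Throughput = 16 / 8 Mbps
Throughput = 2 Mbps

2


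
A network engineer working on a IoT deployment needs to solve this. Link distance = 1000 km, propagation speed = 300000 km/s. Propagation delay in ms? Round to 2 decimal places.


Given: distance = 1000 km, speed = 300000 km/s
Delay = distance / speed = 1000 / 300000 seconds
Delay in ms = 1000 * 1000 / 300000
Delay = 3.3333 ms
Rounded to 2 dp = 3.33 ms

3.33


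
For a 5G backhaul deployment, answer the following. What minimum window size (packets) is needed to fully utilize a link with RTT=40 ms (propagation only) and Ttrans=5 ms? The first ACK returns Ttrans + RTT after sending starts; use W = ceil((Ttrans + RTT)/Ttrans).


Given: Ttrans = 5 ms, RTT = 40 ms (= 2 * Tprop, Tprop = 20 ms)
Time until first ACK returns = Ttrans + RTT = 5 + 40 = 45 ms
Need W * Ttrans >= Ttrans + RTT  ->  W >= (Ttrans + RTT) / Ttrans
(Ttrans + RTT) / Ttrans = 45 / 5 = 9
W_min = ceil(9) = 9

9


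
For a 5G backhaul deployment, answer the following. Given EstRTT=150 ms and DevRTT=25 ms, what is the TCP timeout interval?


Given: EstRTT = 150 ms, DevRTT = 25 ms
Timeout = EstRTT + 4 * DevRTT
4 * DevRTT = 4 * 25 = 100
Timeout = 150 + 100 = 250 ms

250


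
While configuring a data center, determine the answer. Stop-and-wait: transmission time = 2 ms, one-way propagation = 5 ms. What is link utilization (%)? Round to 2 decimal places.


Given: Ttrans = 2 ms, Tprop = 5 ms
RTT = 2 * Tprop = 2 * 5 = 10 ms
U = Ttrans / (Ttrans + RTT)
U = 2 / (2 + 10)
U = 2 / 12 = 0.166667
U% = 16.67%

16.67


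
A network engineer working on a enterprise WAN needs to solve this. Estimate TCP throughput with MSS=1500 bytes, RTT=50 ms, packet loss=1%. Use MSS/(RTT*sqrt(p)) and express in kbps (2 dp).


Given: MSS = 1500 bytes, RTT = 50 ms, loss = 1%
RTT in seconds = 50 / 1000 = 0.05
Loss rate = 1% = 0.01
sqrt(loss) = sqrt(0.01) = 0.1
Throughput (bytes/s) = 1500 / (0.05 * 0.1) = 300000.0000
Throughput (kbps) = 300000.0000 * 8 / 1000 = 2400.000000 -> 2400.00 kbps (2 dp)

2400.00


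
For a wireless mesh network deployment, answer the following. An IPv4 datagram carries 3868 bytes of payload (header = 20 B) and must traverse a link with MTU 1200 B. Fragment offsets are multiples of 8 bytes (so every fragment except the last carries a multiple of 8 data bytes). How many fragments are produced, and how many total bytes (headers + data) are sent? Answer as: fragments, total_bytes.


Max data per non-final fragment = floor((MTU - header)/8)*8 = floor((1200 - 20)/8)*8 = floor(1180/8)*8 = 1176 B
Final fragment needs no 8-byte alignment: it can carry up to MTU - header = 1180 B
Non-final fragments needed = ceil((payload - 1180) / 1176) = ceil(2688/1176) = ceil(2.2857) = 3
Number of fragments = 3 + 1 = 4
Fragment sizes (data): 3 * 1176 B + 340 B (last, 340 <= 1180 OK)
Total bytes sent = payload + n_frags * header = 3868 + 4*20 = 3868 + 80 = 3948 B

4, 3948


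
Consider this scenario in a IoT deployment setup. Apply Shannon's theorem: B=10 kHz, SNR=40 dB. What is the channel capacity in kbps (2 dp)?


Given: B = 10 kHz, SNR = 40 dB
SNR linear = 10^(40/10) = 10000
1 + SNR = 10001
log2(10001) = 13.2878566418
C = 10 * 1000 * 13.2878566418 = 132878.5664 bps
C = 132.878566 kbps -> 132.88 kbps (2 dp)

132.88


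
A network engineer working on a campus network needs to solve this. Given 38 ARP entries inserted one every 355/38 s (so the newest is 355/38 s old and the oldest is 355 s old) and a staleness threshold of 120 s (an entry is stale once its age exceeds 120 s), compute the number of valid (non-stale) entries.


Ages are k * 355/38 s for k = 1..38 (spacing = 9.3421 s).
Entry k is valid iff k * 355/38 <= 120 iff k <= 38 * 120 / 355 = 12.8451
n_valid = floor(12.8451) = 12
(n_stale = 38 - 12 = 26)

12


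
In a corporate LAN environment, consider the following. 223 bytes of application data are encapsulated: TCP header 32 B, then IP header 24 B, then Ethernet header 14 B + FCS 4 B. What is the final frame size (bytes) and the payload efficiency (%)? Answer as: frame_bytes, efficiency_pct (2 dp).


TCP segment = 223 + 32 = 255 B
IP packet = 255 + 24 = 279 B
Ethernet frame = 279 + 14 + 4 = 297 B
Efficiency = app / frame = 223 / 297 = 0.750842 = 75.0842% -> 75.08% (2 dp)

297, 75.08


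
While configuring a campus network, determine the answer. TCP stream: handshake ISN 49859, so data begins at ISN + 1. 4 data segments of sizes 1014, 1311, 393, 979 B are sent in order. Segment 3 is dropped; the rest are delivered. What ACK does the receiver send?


SYN uses sequence number 49859; first data byte = ISN + 1 = 49860.
Segment 1: SEQ = 49860, len = 1014 B, covers [49860, 50873]
Segment 2: SEQ = 50874, len = 1311 B, covers [50874, 52184]
Segment 3: SEQ = 52185, len = 393 B, covers [52185, 52577] [LOST]
Segment 4: SEQ = 52578, len = 979 B, covers [52578, 53556]
In-order data received: bytes [49860, 52184] (segments 1..2).
Segment 3 missing -> gap begins at byte 52185; later segments buffered out of order.
Cumulative ACK = next expected in-order byte = 49860 + 1014 + 1311 = 52185

52185


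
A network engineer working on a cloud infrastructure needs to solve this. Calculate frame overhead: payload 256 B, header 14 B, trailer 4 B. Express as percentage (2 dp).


Given: payload = 256 B, header = 14 B, trailer = 4 B
Overhead bytes = header + trailer = 14 + 4 = 18
Total frame = payload + overhead = 256 + 18 = 274
Overhead % = 18 / 274 * 100 = 6.5693% -> 6.57% (2 dp)

6.57


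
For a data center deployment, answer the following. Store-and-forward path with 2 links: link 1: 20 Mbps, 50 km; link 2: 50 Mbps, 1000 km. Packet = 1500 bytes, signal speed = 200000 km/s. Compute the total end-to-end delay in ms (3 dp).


Packet = 1500 bytes = 12000 bits. Store-and-forward: sum (t_trans + t_prop) per link.
Link 1: t_trans = 12000/(20*10^6) s = 0.6000 ms; t_prop = 50/200000 s = 0.2500 ms; subtotal = 0.8500 ms
Link 2: t_trans = 12000/(50*10^6) s = 0.2400 ms; t_prop = 1000/200000 s = 5.0000 ms; subtotal = 5.2400 ms
End-to-end = 0.8500 + 5.2400 = 6.0900 ms -> 6.090 ms (3 dp)

6.090


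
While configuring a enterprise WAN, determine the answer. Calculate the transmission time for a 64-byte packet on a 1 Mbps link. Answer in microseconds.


Given: packet = 64 bytes, bandwidth = 1 Mbps
Packet in bits = 64 * 8 = 512 bits
Bandwidth = 1 * 10^6 = 1000000 bps
Time = 512 / 1000000 seconds
Time in us = 512 * 10^6 / 1000000 = 512

512


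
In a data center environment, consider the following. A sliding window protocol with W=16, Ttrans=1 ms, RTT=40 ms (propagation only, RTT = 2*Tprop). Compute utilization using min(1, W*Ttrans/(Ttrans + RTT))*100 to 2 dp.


Given: W = 16, Ttrans = 1 ms, RTT = 40 ms (= 2 * Tprop, Tprop = 20 ms)
Cycle time = Ttrans + RTT = 1 + 40 = 41 ms (first packet sent until its ACK returns)
W * Ttrans = 16 * 1 = 16 ms of sending per cycle
W * Ttrans / (Ttrans + RTT) = 16 / 41 = 0.390244
U = min(1, 0.390244) = 0.390244
U% = 39.02%

39.02


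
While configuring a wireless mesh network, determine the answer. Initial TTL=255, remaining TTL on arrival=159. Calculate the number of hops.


Given: initial TTL = 255, received TTL = 159
Hops = initial TTL - received TTL
Hops = 255 - 159 = 96

96


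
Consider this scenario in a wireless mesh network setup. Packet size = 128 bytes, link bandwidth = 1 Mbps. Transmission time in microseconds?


Given: packet = 128 bytes, bandwidth = 1 Mbps
Packet in bits = 128 * 8 = 1024 bits
Bandwidth = 1 * 10^6 = 1000000 bps
Time = 1024 / 1000000 seconds
Time in us = 1024 * 10^6 / 1000000 = 1024

1024


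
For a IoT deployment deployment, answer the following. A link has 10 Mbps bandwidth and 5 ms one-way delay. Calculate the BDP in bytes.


Given: bandwidth = 10 Mbps, delay = 5 ms
BDP in bits = 10 * 10^6 * 5 / 1000
BDP in bits = 50000
BDP in bytes = 50000 / 8 = 6250

6250


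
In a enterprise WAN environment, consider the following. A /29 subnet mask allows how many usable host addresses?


Given: subnet mask /29
Host bits = 32 - 29 = 3
Total addresses = 2^3 = 8
Usable hosts = 8 - 2 (network + broadcast) = 6

6


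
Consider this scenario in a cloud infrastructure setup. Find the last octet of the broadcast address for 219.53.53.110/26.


Given: IP = 219.53.53.110, prefix = /26
Host bits = 32 - 26 = 6
Network last octet = 110 AND mask = 64
Host part size = 2^6 - 1 = 63
Broadcast last octet = 64 OR 63 = 127

127


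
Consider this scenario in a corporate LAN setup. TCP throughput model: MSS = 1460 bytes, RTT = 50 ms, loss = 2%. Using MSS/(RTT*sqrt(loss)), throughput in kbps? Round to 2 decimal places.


Given: MSS = 1460 bytes, RTT = 50 ms, loss = 2%
RTT in seconds = 50 / 1000 = 0.05
Loss rate = 2% = 0.02
sqrt(loss) = sqrt(0.02) = 0.141421356237
Throughput (bytes/s) = 1460 / (0.05 * 0.141421356237) = 206475.1801
Throughput (kbps) = 206475.1801 * 8 / 1000 = 1651.801441 -> 1651.80 kbps (2 dp)

1651.80


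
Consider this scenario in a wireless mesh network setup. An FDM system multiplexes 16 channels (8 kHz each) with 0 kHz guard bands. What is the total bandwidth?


Given: 16 channels, 8 kHz each, guard = 0 kHz
Channel bandwidth = 16 * 8 = 128 kHz
Guard bands = 15 gaps * 0 kHz = 0 kHz
Total = 128 + 0 = 128 kHz

128


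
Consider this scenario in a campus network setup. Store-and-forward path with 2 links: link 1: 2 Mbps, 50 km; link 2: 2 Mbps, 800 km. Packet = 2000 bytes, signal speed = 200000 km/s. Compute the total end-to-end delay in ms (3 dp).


Packet = 2000 bytes = 16000 bits. Store-and-forward: sum (t_trans + t_prop) per link.
Link 1: t_trans = 16000/(2*10^6) s = 8.0000 ms; t_prop = 50/200000 s = 0.2500 ms; subtotal = 8.2500 ms
Link 2: t_trans = 16000/(2*10^6) s = 8.0000 ms; t_prop = 800/200000 s = 4.0000 ms; subtotal = 12.0000 ms
End-to-end = 8.2500 + 12.0000 = 20.2500 ms -> 20.250 ms (3 dp)

20.250


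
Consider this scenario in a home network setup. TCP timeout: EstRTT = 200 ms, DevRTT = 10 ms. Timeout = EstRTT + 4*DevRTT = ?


Given: EstRTT = 200 ms, DevRTT = 10 ms
Timeout = EstRTT + 4 * DevRTT
4 * DevRTT = 4 * 10 = 40
Timeout = 200 + 40 = 240 ms

240


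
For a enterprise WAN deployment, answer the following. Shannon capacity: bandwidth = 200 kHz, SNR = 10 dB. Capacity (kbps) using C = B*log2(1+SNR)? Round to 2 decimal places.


Given: B = 200 kHz, SNR = 10 dB
SNR linear = 10^(10/10) = 10
1 + SNR = 11
log2(11) = 3.4594316186
C = 200 * 1000 * 3.4594316186 = 691886.3237 bps
C = 691.886324 kbps -> 691.89 kbps (2 dp)

691.89


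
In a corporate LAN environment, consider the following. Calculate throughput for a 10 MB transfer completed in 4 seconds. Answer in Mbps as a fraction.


Given: file = 10 MB, time = 4 s
File in Mb = 10 * 8 = 80 Mb
Throughput = 80 / 4 Mbps
Throughput = 20 Mbps

20


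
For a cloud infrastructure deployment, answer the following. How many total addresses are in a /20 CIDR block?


Given: CIDR prefix /20
Host bits = 32 - 20 = 12
Total addresses = 2^12 = 4096

4096


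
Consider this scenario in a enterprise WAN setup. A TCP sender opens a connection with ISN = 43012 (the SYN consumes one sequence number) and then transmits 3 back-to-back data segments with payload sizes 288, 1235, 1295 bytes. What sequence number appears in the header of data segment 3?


The SYN occupies sequence number ISN = 43012, so the first data byte is ISN + 1 = 43013.
SEQ of data segment i = (ISN + 1) + sum of payload sizes of segments 1..i-1.
Segment 1: SEQ = 43013, payload = 288 bytes
Segment 2: SEQ = 43301, payload = 1235 bytes
Segment 3: SEQ = 44536, payload = 1295 bytes
SEQ of segment 3 = 43013 + 288 + 1235 = 44536

44536


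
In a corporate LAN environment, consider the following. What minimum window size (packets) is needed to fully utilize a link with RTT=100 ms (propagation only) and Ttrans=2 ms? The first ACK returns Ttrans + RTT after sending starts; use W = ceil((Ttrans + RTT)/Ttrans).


Given: Ttrans = 2 ms, RTT = 100 ms (= 2 * Tprop, Tprop = 50 ms)
Time until first ACK returns = Ttrans + RTT = 2 + 100 = 102 ms
Need W * Ttrans >= Ttrans + RTT  ->  W >= (Ttrans + RTT) / Ttrans
(Ttrans + RTT) / Ttrans = 102 / 2 = 51
W_min = ceil(51) = 51

51


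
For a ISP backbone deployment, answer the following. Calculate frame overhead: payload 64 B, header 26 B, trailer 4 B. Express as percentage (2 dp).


Given: payload = 64 B, header = 26 B, trailer = 4 B
Overhead bytes = header + trailer = 26 + 4 = 30
Total frame = payload + overhead = 64 + 30 = 94
Overhead % = 30 / 94 * 100 = 31.9149% -> 31.91% (2 dp)

31.91


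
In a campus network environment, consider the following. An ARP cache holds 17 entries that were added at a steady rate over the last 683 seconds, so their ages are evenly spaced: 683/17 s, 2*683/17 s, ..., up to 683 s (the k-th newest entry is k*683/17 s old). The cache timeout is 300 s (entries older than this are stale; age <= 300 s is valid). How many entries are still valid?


Ages are k * 683/17 s for k = 1..17 (spacing = 40.1765 s).
Entry k is valid iff k * 683/17 <= 300 iff k <= 17 * 300 / 683 = 7.4671
n_valid = floor(7.4671) = 7
(n_stale = 17 - 7 = 10)

7


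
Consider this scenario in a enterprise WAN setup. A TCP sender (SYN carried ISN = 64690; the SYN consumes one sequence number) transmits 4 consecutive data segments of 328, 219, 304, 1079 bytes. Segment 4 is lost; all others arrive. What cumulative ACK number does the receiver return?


SYN uses sequence number 64690; first data byte = ISN + 1 = 64691.
Segment 1: SEQ = 64691, len = 328 B, covers [64691, 65018]
Segment 2: SEQ = 65019, len = 219 B, covers [65019, 65237]
Segment 3: SEQ = 65238, len = 304 B, covers [65238, 65541]
Segment 4: SEQ = 65542, len = 1079 B, covers [65542, 66620] [LOST]
In-order data received: bytes [64691, 65541] (segments 1..3).
Segment 4 missing -> gap begins at byte 65542.
Cumulative ACK = next expected in-order byte = 64691 + 328 + 219 + 304 = 65542

65542


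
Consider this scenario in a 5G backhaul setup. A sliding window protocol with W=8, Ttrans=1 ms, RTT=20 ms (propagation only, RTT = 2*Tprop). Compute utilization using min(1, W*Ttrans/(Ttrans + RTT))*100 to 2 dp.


Given: W = 8, Ttrans = 1 ms, RTT = 20 ms (= 2 * Tprop, Tprop = 10 ms)
Cycle time = Ttrans + RTT = 1 + 20 = 21 ms (first packet sent until its ACK returns)
W * Ttrans = 8 * 1 = 8 ms of sending per cycle
W * Ttrans / (Ttrans + RTT) = 8 / 21 = 0.380952
U = min(1, 0.380952) = 0.380952
U% = 38.10%

38.10


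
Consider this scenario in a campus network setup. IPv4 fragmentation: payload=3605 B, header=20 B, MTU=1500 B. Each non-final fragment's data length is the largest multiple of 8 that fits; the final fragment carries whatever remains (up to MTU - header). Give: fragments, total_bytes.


Max data per non-final fragment = floor((MTU - header)/8)*8 = floor((1500 - 20)/8)*8 = floor(1480/8)*8 = 1480 B
Final fragment needs no 8-byte alignment: it can carry up to MTU - header = 1480 B
Non-final fragments needed = ceil((payload - 1480) / 1480) = ceil(2125/1480) = ceil(1.4358) = 2
Number of fragments = 2 + 1 = 3
Fragment sizes (data): 2 * 1480 B + 645 B (last, 645 <= 1480 OK)
Total bytes sent = payload + n_frags * header = 3605 + 3*20 = 3605 + 60 = 3665 B

3, 3665


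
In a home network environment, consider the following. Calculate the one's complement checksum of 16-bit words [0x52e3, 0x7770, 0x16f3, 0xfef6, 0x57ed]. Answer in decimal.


Given words: [0x52e3, 0x7770, 0x16f3, 0xfef6, 0x57ed]
Step 1: Sum all words
Raw sum = 21219 + 30576 + 5875 + 65270 + 22509 = 145449
Step 2: Fold carry: (14377 + 2) = 14379
One's complement = ~14379 & 0xFFFF = 51156

51156


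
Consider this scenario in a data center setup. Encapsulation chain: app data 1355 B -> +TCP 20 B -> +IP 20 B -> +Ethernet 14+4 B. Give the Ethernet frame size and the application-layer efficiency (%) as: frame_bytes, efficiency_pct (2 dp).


TCP segment = 1355 + 20 = 1375 B
IP packet = 1375 + 20 = 1395 B
Ethernet frame = 1395 + 14 + 4 = 1413 B
Efficiency = app / frame = 1355 / 1413 = 0.958953 = 95.8953% -> 95.90% (2 dp)

1413, 95.90


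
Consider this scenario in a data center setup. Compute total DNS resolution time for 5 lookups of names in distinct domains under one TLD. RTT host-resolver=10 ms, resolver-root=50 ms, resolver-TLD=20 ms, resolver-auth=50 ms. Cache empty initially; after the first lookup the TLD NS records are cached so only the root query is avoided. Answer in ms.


Lookup 1 (cold cache): local + root + TLD + auth = 10 + 50 + 20 + 50 = 130 ms
Lookups 2..5 (TLD NS cached -> skip root; new domain -> still ask TLD and auth): local + TLD + auth = 10 + 20 + 50 = 80 ms each
Remaining 4 lookups: 4 * 80 = 320 ms
Total = 130 + 320 = 450 ms

450


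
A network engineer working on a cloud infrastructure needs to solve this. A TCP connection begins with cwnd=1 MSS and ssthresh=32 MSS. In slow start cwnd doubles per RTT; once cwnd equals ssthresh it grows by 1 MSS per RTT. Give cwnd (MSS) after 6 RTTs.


RTT 0: cwnd = 1 MSS (initial)
RTT 1: cwnd = 2 MSS (slow start, doubled)
RTT 2: cwnd = 4 MSS (slow start, doubled)
RTT 3: cwnd = 8 MSS (slow start, doubled)
RTT 4: cwnd = 16 MSS (slow start, doubled)
RTT 5: cwnd = 32 MSS (slow start, doubled)
RTT 6: cwnd = 33 MSS (congestion avoidance, +1)

33


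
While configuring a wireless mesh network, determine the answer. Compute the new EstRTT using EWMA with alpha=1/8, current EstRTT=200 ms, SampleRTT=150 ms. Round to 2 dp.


Given: EstRTT = 200 ms, SampleRTT = 150 ms, alpha = 1/8
New EstRTT = (1 - alpha) * EstRTT + alpha * SampleRTT
(7/8) * 200 = 175
(1/8) * 150 = 18.75
New EstRTT = 175 + 18.75 = 193.75 ms -> 193.75 ms (2 dp)

193.75


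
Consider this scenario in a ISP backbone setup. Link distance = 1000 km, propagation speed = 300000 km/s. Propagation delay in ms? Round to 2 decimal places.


Given: distance = 1000 km, speed = 300000 km/s
Delay = distance / speed = 1000 / 300000 seconds
Delay in ms = 1000 * 1000 / 300000
Delay = 3.3333 ms
Rounded to 2 dp = 3.33 ms

3.33


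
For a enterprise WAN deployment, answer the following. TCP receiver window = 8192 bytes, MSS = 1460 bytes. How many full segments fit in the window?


Given: RWND = 8192 bytes, MSS = 1460 bytes
Full segments = floor(RWND / MSS)
Full segments = floor(8192 / 1460)
Full segments = floor(5.611) = 5

5


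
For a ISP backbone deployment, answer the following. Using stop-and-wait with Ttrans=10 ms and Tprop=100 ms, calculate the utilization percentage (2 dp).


Given: Ttrans = 10 ms, Tprop = 100 ms
RTT = 2 * Tprop = 2 * 100 = 200 ms
U = Ttrans / (Ttrans + RTT)
U = 10 / (10 + 200)
U = 10 / 210 = 0.047619
U% = 4.76%

4.76
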